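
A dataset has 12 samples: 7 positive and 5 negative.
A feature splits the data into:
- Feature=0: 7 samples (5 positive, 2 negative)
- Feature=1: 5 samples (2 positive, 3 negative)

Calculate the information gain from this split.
0.0718 bits

Information Gain = H(Y) - H(Y|Feature)

Before split:
P(positive) = 7/12 = 0.5833
H(Y) = 0.9799 bits

After split:
Feature=0: H = 0.8631 bits (weight = 7/12)
Feature=1: H = 0.9710 bits (weight = 5/12)
H(Y|Feature) = (7/12)×0.8631 + (5/12)×0.9710 = 0.9080 bits

Information Gain = 0.9799 - 0.9080 = 0.0718 bits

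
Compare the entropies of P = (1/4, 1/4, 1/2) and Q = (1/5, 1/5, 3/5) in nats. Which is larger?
P

Computing entropies in nats:
H(P) = 1.0397
H(Q) = 0.9503

Distribution P has higher entropy.

Intuition: The distribution closer to uniform (more spread out) has higher entropy.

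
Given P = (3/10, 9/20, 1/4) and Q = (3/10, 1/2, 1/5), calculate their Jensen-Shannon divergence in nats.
0.0020 nats

Jensen-Shannon divergence is:
JSD(P||Q) = 0.5 × D_KL(P||M) + 0.5 × D_KL(Q||M)
where M = 0.5 × (P + Q) is the mixture distribution.

M = 0.5 × (3/10, 9/20, 1/4) + 0.5 × (3/10, 1/2, 1/5) = (3/10, 19/40, 9/40)

D_KL(P||M) = 0.0020 nats
D_KL(Q||M) = 0.0021 nats

JSD(P||Q) = 0.5 × 0.0020 + 0.5 × 0.0021 = 0.0020 nats

Unlike KL divergence, JSD is symmetric and bounded: 0 ≤ JSD ≤ log(2).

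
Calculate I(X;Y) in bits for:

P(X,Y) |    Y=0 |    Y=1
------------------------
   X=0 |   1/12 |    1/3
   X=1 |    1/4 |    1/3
0.0428 bits

Mutual information: I(X;Y) = H(X) + H(Y) - H(X,Y)

Marginals:
P(X) = (5/12, 7/12), H(X) = 0.9799 bits
P(Y) = (1/3, 2/3), H(Y) = 0.9183 bits

Joint entropy: H(X,Y) = 1.8554 bits

I(X;Y) = 0.9799 + 0.9183 - 1.8554 = 0.0428 bits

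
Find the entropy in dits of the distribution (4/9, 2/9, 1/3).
0.4607 dits

Shannon entropy is H(X) = -Σ p(x) log p(x).

For P = (4/9, 2/9, 1/3):
H = -4/9 × log_10(4/9) -2/9 × log_10(2/9) -1/3 × log_10(1/3)
H = 0.4607 dits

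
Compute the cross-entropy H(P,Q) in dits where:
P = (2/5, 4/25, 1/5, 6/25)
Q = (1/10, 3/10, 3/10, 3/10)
0.7137 dits

Cross-entropy: H(P,Q) = -Σ p(x) log q(x)

Alternatively: H(P,Q) = H(P) + D_KL(P||Q)
H(P) = 0.5751 dits
D_KL(P||Q) = 0.1387 dits

H(P,Q) = 0.5751 + 0.1387 = 0.7137 dits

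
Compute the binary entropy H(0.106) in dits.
0.1468 dits

The binary entropy function is:
H(p) = -p log(p) - (1-p) log(1-p)

H(0.106) = -0.106 × log_10(0.106) - 0.894 × log_10(0.894)
H(0.106) = 0.1468 dits

Note: Binary entropy is maximized at p=0.5 (H=1 bit) and minimized at p=0 or p=1 (H=0).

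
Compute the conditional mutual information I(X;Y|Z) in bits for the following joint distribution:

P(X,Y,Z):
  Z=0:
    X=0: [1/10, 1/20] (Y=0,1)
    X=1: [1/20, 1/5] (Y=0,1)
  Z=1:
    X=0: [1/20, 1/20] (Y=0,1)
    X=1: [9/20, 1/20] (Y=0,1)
0.1191 bits

Conditional mutual information: I(X;Y|Z) = H(X|Z) + H(Y|Z) - H(X,Y|Z)

H(Z) = 0.9710
H(X,Z) = 1.7427 → H(X|Z) = 0.7718
H(Y,Z) = 1.7427 → H(Y|Z) = 0.7718
H(X,Y,Z) = 2.3955 → H(X,Y|Z) = 1.4245

I(X;Y|Z) = 0.7718 + 0.7718 - 1.4245 = 0.1191 bits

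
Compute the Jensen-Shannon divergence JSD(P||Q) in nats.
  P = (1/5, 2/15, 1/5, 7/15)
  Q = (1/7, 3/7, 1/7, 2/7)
0.0566 nats

Jensen-Shannon divergence is:
JSD(P||Q) = 0.5 × D_KL(P||M) + 0.5 × D_KL(Q||M)
where M = 0.5 × (P + Q) is the mixture distribution.

M = 0.5 × (1/5, 2/15, 1/5, 7/15) + 0.5 × (1/7, 3/7, 1/7, 2/7) = (6/35, 0.280952, 6/35, 0.37619)

D_KL(P||M) = 0.0629 nats
D_KL(Q||M) = 0.0503 nats

JSD(P||Q) = 0.5 × 0.0629 + 0.5 × 0.0503 = 0.0566 nats

Unlike KL divergence, JSD is symmetric and bounded: 0 ≤ JSD ≤ log(2).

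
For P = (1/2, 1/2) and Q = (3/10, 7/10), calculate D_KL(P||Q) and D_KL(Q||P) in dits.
D_KL(P||Q) = 0.0379, D_KL(Q||P) = 0.0357

KL divergence is not symmetric: D_KL(P||Q) ≠ D_KL(Q||P) in general.

D_KL(P||Q) = 0.0379 dits
D_KL(Q||P) = 0.0357 dits

No, they are not equal!

This asymmetry is why KL divergence is not a true distance metric.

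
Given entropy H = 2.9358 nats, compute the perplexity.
18.8366

Perplexity is e^H (or exp(H) for natural log).

H = 2.9358 nats
Perplexity = e^2.9358 = 18.8366

Interpretation: The model's uncertainty is equivalent to choosing uniformly among 18.8 options.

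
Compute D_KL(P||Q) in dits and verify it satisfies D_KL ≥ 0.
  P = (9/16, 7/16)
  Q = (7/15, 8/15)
0.0080 dits

KL divergence satisfies the Gibbs inequality: D_KL(P||Q) ≥ 0 for all distributions P, Q.

D_KL(P||Q) = Σ p(x) log(p(x)/q(x))
Term by term:
  x=0: 9/16 × log_10[(9/16)/(7/15)] = 0.0456
  x=1: 7/16 × log_10[(7/16)/(8/15)] = -0.0376
D_KL(P||Q) = 0.0080 dits

D_KL(P||Q) = 0.0080 ≥ 0 ✓

This non-negativity is a fundamental property: relative entropy cannot be negative because it measures how different Q is from P.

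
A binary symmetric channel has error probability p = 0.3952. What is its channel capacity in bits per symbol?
0.0319 bits

For a binary symmetric channel (BSC) with error probability p:
Capacity C = 1 - H(p) bits per symbol

where H(p) = -p log₂(p) - (1-p) log₂(1-p) is the binary entropy function.

H(0.3952) = 0.9681 bits
C = 1 - 0.9681 = 0.0319 bits per symbol

This means we can reliably transmit up to 0.0319 bits of information per channel use.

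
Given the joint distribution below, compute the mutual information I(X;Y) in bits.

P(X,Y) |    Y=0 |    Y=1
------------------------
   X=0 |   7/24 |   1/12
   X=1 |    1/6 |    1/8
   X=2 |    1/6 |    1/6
0.0472 bits

Mutual information: I(X;Y) = H(X) + H(Y) - H(X,Y)

Marginals:
P(X) = (3/8, 7/24, 1/3), H(X) = 1.5774 bits
P(Y) = (5/8, 3/8), H(Y) = 0.9544 bits

Joint entropy: H(X,Y) = 2.4847 bits

I(X;Y) = 1.5774 + 0.9544 - 2.4847 = 0.0472 bits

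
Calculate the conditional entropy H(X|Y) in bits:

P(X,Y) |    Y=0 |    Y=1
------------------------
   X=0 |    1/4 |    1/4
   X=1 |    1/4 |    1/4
1.0000 bits

Using the chain rule: H(X|Y) = H(X,Y) - H(Y)

First, compute H(X,Y) = 2.0000 bits

Marginal P(Y) = (1/2, 1/2)
H(Y) = 1.0000 bits

H(X|Y) = H(X,Y) - H(Y) = 2.0000 - 1.0000 = 1.0000 bits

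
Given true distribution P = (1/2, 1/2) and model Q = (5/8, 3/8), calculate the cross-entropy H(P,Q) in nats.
0.7254 nats

Cross-entropy: H(P,Q) = -Σ p(x) log q(x)

Alternatively: H(P,Q) = H(P) + D_KL(P||Q)
H(P) = 0.6931 nats
D_KL(P||Q) = 0.0323 nats

H(P,Q) = 0.6931 + 0.0323 = 0.7254 nats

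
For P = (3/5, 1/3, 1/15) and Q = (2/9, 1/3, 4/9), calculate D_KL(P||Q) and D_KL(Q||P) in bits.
D_KL(P||Q) = 0.6773, D_KL(Q||P) = 0.8980

KL divergence is not symmetric: D_KL(P||Q) ≠ D_KL(Q||P) in general.

D_KL(P||Q) = 0.6773 bits
D_KL(Q||P) = 0.8980 bits

No, they are not equal!

This asymmetry is why KL divergence is not a true distance metric.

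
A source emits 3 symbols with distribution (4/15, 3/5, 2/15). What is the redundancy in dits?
0.0743 dits

Redundancy measures how far a source is from maximum entropy:
R = H_max - H(X)

Maximum entropy for 3 symbols: H_max = log_10(3) = 0.4771 dits
Actual entropy: H(X) = 0.4029 dits
Redundancy: R = 0.4771 - 0.4029 = 0.0743 dits

This redundancy represents potential for compression: the source could be compressed by 0.0743 dits per symbol.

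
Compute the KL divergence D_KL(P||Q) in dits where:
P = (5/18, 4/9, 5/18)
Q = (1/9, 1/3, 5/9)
0.0824 dits

KL divergence: D_KL(P||Q) = Σ p(x) log(p(x)/q(x))

Computing term by term:
  x=0: 5/18 × log_10[(5/18)/(1/9)] = 5/18 × 0.3979 = 0.1105
  x=1: 4/9 × log_10[(4/9)/(1/3)] = 4/9 × 0.1249 = 0.0555
  x=2: 5/18 × log_10[(5/18)/(5/9)] = 5/18 × -0.3010 = -0.0836

D_KL(P||Q) = 0.0824 dits

Note: KL divergence is always non-negative and equals 0 iff P = Q.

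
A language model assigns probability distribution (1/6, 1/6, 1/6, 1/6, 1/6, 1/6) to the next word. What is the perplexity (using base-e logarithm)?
6.0000

Perplexity is e^H (or exp(H) for natural log).

First, H = -Σ p log p = 1.7918 nats
Perplexity = e^1.7918 = 6.0000

Interpretation: The model's uncertainty is equivalent to choosing uniformly among 6.0 options.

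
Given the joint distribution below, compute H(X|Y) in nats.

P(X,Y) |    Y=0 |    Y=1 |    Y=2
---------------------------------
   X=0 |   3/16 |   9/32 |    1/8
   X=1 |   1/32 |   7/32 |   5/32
0.6256 nats

Using the chain rule: H(X|Y) = H(X,Y) - H(Y)

First, compute H(X,Y) = 1.6614 nats

Marginal P(Y) = (7/32, 1/2, 9/32)
H(Y) = 1.0358 nats

H(X|Y) = H(X,Y) - H(Y) = 1.6614 - 1.0358 = 0.6256 nats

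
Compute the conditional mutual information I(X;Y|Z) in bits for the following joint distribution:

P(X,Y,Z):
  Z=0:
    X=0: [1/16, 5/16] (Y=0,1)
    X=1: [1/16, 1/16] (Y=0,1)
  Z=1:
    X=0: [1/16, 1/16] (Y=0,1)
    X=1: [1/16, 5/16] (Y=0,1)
0.0738 bits

Conditional mutual information: I(X;Y|Z) = H(X|Z) + H(Y|Z) - H(X,Y|Z)

H(Z) = 1.0000
H(X,Z) = 1.8113 → H(X|Z) = 0.8113
H(Y,Z) = 1.8113 → H(Y|Z) = 0.8113
H(X,Y,Z) = 2.5488 → H(X,Y|Z) = 1.5488

I(X;Y|Z) = 0.8113 + 0.8113 - 1.5488 = 0.0738 bits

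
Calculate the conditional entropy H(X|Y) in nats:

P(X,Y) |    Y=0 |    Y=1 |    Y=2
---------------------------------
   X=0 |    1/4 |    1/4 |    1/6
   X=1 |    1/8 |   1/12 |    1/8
0.6253 nats

Using the chain rule: H(X|Y) = H(X,Y) - H(Y)

First, compute H(X,Y) = 1.7187 nats

Marginal P(Y) = (3/8, 1/3, 7/24)
H(Y) = 1.0934 nats

H(X|Y) = H(X,Y) - H(Y) = 1.7187 - 1.0934 = 0.6253 nats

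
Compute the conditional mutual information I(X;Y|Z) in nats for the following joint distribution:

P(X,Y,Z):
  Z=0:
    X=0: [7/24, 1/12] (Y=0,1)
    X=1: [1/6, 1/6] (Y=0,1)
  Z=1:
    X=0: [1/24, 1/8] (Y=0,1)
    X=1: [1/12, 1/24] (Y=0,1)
0.0561 nats

Conditional mutual information: I(X;Y|Z) = H(X|Z) + H(Y|Z) - H(X,Y|Z)

H(Z) = 0.6036
H(X,Z) = 1.2926 → H(X|Z) = 0.6889
H(Y,Z) = 1.2627 → H(Y|Z) = 0.6591
H(X,Y,Z) = 1.8955 → H(X,Y|Z) = 1.2919

I(X;Y|Z) = 0.6889 + 0.6591 - 1.2919 = 0.0561 nats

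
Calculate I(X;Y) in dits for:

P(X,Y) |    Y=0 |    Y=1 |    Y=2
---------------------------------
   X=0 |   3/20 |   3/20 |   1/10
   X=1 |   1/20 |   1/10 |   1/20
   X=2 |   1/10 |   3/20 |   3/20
0.0066 dits

Mutual information: I(X;Y) = H(X) + H(Y) - H(X,Y)

Marginals:
P(X) = (2/5, 1/5, 2/5), H(X) = 0.4581 dits
P(Y) = (3/10, 2/5, 3/10), H(Y) = 0.4729 dits

Joint entropy: H(X,Y) = 0.9244 dits

I(X;Y) = 0.4581 + 0.4729 - 0.9244 = 0.0066 dits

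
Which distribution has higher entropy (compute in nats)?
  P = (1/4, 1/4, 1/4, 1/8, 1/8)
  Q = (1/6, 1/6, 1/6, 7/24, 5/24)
Q

Computing entropies in nats:
H(P) = 1.5596
H(Q) = 1.5820

Distribution Q has higher entropy.

Intuition: The distribution closer to uniform (more spread out) has higher entropy.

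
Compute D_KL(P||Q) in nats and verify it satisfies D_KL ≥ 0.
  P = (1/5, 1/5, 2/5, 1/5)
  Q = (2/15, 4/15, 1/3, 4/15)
0.0389 nats

KL divergence satisfies the Gibbs inequality: D_KL(P||Q) ≥ 0 for all distributions P, Q.

D_KL(P||Q) = Σ p(x) log(p(x)/q(x))
Term by term:
  x=0: 1/5 × log_e[(1/5)/(2/15)] = 0.0811
  x=1: 1/5 × log_e[(1/5)/(4/15)] = -0.0575
  x=2: 2/5 × log_e[(2/5)/(1/3)] = 0.0729
  x=3: 1/5 × log_e[(1/5)/(4/15)] = -0.0575
D_KL(P||Q) = 0.0389 nats

D_KL(P||Q) = 0.0389 ≥ 0 ✓

This non-negativity is a fundamental property: relative entropy cannot be negative because it measures how different Q is from P.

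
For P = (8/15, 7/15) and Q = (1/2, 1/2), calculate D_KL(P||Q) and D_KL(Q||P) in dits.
D_KL(P||Q) = 0.0010, D_KL(Q||P) = 0.0010

KL divergence is not symmetric: D_KL(P||Q) ≠ D_KL(Q||P) in general.

D_KL(P||Q) = 0.0010 dits
D_KL(Q||P) = 0.0010 dits

In this case they happen to be equal (to 4 decimal places).

This asymmetry is why KL divergence is not a true distance metric.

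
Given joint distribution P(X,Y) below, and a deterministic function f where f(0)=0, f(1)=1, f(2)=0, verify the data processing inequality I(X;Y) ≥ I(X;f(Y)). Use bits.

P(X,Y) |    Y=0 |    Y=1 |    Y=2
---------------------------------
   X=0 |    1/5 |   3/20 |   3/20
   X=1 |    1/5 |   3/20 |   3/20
I(X;Y) = 0.0000, I(X;f(Y)) = 0.0000, inequality holds: 0.0000 ≥ 0.0000

Data Processing Inequality: For any Markov chain X → Y → Z, we have I(X;Y) ≥ I(X;Z).

Here Z = f(Y) is a deterministic function of Y, forming X → Y → Z.

Original I(X;Y) = 0.0000 bits

After applying f:
P(X,Z) where Z=f(Y):
- P(X,Z=0) = P(X,Y=0) + P(X,Y=2)
- P(X,Z=1) = P(X,Y=1)

I(X;Z) = I(X;f(Y)) = 0.0000 bits

Verification: 0.0000 ≥ 0.0000 ✓

Information cannot be created by processing; the function f can only lose information about X.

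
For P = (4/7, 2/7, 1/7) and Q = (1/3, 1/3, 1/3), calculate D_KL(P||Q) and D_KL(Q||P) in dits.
D_KL(P||Q) = 0.0621, D_KL(Q||P) = 0.0669

KL divergence is not symmetric: D_KL(P||Q) ≠ D_KL(Q||P) in general.

D_KL(P||Q) = 0.0621 dits
D_KL(Q||P) = 0.0669 dits

No, they are not equal!

This asymmetry is why KL divergence is not a true distance metric.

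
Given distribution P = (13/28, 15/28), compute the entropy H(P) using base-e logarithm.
0.6906 nats

Shannon entropy is H(X) = -Σ p(x) log p(x).

For P = (13/28, 15/28):
H = -13/28 × log_e(13/28) -15/28 × log_e(15/28)
H = 0.6906 nats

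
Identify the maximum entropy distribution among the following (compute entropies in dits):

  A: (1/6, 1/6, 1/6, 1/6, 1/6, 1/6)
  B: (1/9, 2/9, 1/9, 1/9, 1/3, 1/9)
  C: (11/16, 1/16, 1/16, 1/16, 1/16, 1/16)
A

For a discrete distribution over n outcomes, entropy is maximized by the uniform distribution.

Computing entropies:
H(A) = 0.7782 dits
H(B) = 0.7283 dits
H(C) = 0.4882 dits

The uniform distribution (where all probabilities equal 1/6) achieves the maximum entropy of log_10(6) = 0.7782 dits.

Distribution A has the highest entropy.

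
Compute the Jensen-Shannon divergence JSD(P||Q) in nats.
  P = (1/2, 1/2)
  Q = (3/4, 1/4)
0.0338 nats

Jensen-Shannon divergence is:
JSD(P||Q) = 0.5 × D_KL(P||M) + 0.5 × D_KL(Q||M)
where M = 0.5 × (P + Q) is the mixture distribution.

M = 0.5 × (1/2, 1/2) + 0.5 × (3/4, 1/4) = (5/8, 3/8)

D_KL(P||M) = 0.0323 nats
D_KL(Q||M) = 0.0354 nats

JSD(P||Q) = 0.5 × 0.0323 + 0.5 × 0.0354 = 0.0338 nats

Unlike KL divergence, JSD is symmetric and bounded: 0 ≤ JSD ≤ log(2).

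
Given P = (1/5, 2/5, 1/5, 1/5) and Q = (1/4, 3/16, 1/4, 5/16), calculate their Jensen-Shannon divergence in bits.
0.0414 bits

Jensen-Shannon divergence is:
JSD(P||Q) = 0.5 × D_KL(P||M) + 0.5 × D_KL(Q||M)
where M = 0.5 × (P + Q) is the mixture distribution.

M = 0.5 × (1/5, 2/5, 1/5, 1/5) + 0.5 × (1/4, 3/16, 1/4, 5/16) = (9/40, 0.29375, 9/40, 0.25625)

D_KL(P||M) = 0.0387 bits
D_KL(Q||M) = 0.0440 bits

JSD(P||Q) = 0.5 × 0.0387 + 0.5 × 0.0440 = 0.0414 bits

Unlike KL divergence, JSD is symmetric and bounded: 0 ≤ JSD ≤ log(2).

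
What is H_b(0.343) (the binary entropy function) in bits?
0.9277 bits

The binary entropy function is:
H(p) = -p log(p) - (1-p) log(1-p)

H(0.343) = -0.343 × log_2(0.343) - 0.657 × log_2(0.657)
H(0.343) = 0.9277 bits

Note: Binary entropy is maximized at p=0.5 (H=1 bit) and minimized at p=0 or p=1 (H=0).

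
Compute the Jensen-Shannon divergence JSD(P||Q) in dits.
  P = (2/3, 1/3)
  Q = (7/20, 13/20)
0.0222 dits

Jensen-Shannon divergence is:
JSD(P||Q) = 0.5 × D_KL(P||M) + 0.5 × D_KL(Q||M)
where M = 0.5 × (P + Q) is the mixture distribution.

M = 0.5 × (2/3, 1/3) + 0.5 × (7/20, 13/20) = (0.508333, 0.491667)

D_KL(P||M) = 0.0222 dits
D_KL(Q||M) = 0.0221 dits

JSD(P||Q) = 0.5 × 0.0222 + 0.5 × 0.0221 = 0.0222 dits

Unlike KL divergence, JSD is symmetric and bounded: 0 ≤ JSD ≤ log(2).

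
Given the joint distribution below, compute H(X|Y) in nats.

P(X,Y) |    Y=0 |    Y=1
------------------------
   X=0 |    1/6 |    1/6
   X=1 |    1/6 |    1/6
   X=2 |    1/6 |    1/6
1.0986 nats

Using the chain rule: H(X|Y) = H(X,Y) - H(Y)

First, compute H(X,Y) = 1.7918 nats

Marginal P(Y) = (1/2, 1/2)
H(Y) = 0.6931 nats

H(X|Y) = H(X,Y) - H(Y) = 1.7918 - 0.6931 = 1.0986 nats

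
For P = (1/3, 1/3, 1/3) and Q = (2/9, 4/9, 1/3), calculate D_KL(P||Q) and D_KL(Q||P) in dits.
D_KL(P||Q) = 0.0171, D_KL(Q||P) = 0.0164

KL divergence is not symmetric: D_KL(P||Q) ≠ D_KL(Q||P) in general.

D_KL(P||Q) = 0.0171 dits
D_KL(Q||P) = 0.0164 dits

No, they are not equal!

This asymmetry is why KL divergence is not a true distance metric.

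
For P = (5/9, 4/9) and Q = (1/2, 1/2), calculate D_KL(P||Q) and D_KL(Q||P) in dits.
D_KL(P||Q) = 0.0027, D_KL(Q||P) = 0.0027

KL divergence is not symmetric: D_KL(P||Q) ≠ D_KL(Q||P) in general.

D_KL(P||Q) = 0.0027 dits
D_KL(Q||P) = 0.0027 dits

In this case they happen to be equal (to 4 decimal places).

This asymmetry is why KL divergence is not a true distance metric.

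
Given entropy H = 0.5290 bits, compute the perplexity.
1.4429

Perplexity is 2^H (or exp(H) for natural log).

H = 0.5290 bits
Perplexity = 2^0.5290 = 1.4429

Interpretation: The model's uncertainty is equivalent to choosing uniformly among 1.4 options.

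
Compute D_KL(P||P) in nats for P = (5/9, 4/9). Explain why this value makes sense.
0.0000 nats

KL divergence satisfies the Gibbs inequality: D_KL(P||Q) ≥ 0 for all distributions P, Q.

D_KL(P||Q) = Σ p(x) log(p(x)/q(x))
Each term is p(x) × log_e(p(x)/p(x)) = p(x) × log_e(1) = 0, so the sum is 0.
D_KL(P||Q) = 0.0000 nats

When P = Q, the KL divergence is exactly 0, as there is no 'divergence' between identical distributions.

This non-negativity is a fundamental property: relative entropy cannot be negative because it measures how different Q is from P.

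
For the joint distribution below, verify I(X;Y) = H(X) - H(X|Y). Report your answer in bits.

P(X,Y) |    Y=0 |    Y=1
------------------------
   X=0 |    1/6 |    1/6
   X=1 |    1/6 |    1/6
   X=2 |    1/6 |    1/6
I(X;Y) = 0.0000 bits

Mutual information has multiple equivalent forms:
- I(X;Y) = H(X) - H(X|Y)
- I(X;Y) = H(Y) - H(Y|X)
- I(X;Y) = H(X) + H(Y) - H(X,Y)

Computing all quantities:
H(X) = 1.5850, H(Y) = 1.0000, H(X,Y) = 2.5850
H(X|Y) = 1.5850, H(Y|X) = 1.0000

Verification:
H(X) - H(X|Y) = 1.5850 - 1.5850 = 0.0000
H(Y) - H(Y|X) = 1.0000 - 1.0000 = 0.0000
H(X) + H(Y) - H(X,Y) = 1.5850 + 1.0000 - 2.5850 = 0.0000

All forms give I(X;Y) = 0.0000 bits. ✓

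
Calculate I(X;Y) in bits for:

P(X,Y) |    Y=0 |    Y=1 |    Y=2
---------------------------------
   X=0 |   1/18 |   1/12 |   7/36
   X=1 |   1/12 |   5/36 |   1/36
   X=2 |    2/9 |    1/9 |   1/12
0.1753 bits

Mutual information: I(X;Y) = H(X) + H(Y) - H(X,Y)

Marginals:
P(X) = (1/3, 1/4, 5/12), H(X) = 1.5546 bits
P(Y) = (13/36, 1/3, 11/36), H(Y) = 1.5816 bits

Joint entropy: H(X,Y) = 2.9609 bits

I(X;Y) = 1.5546 + 1.5816 - 2.9609 = 0.1753 bits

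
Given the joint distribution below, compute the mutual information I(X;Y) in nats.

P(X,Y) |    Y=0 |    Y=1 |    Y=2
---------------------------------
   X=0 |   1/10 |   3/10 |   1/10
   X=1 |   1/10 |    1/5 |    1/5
0.0271 nats

Mutual information: I(X;Y) = H(X) + H(Y) - H(X,Y)

Marginals:
P(X) = (1/2, 1/2), H(X) = 0.6931 nats
P(Y) = (1/5, 1/2, 3/10), H(Y) = 1.0297 nats

Joint entropy: H(X,Y) = 1.6957 nats

I(X;Y) = 0.6931 + 1.0297 - 1.6957 = 0.0271 nats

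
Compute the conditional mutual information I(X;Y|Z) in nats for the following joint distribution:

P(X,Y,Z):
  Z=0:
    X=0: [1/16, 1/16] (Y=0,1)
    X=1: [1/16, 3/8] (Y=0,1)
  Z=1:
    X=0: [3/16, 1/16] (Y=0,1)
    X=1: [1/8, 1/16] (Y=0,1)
0.0337 nats

Conditional mutual information: I(X;Y|Z) = H(X|Z) + H(Y|Z) - H(X,Y|Z)

H(Z) = 0.6853
H(X,Z) = 1.2820 → H(X|Z) = 0.5967
H(Y,Z) = 1.2450 → H(Y|Z) = 0.5597
H(X,Y,Z) = 1.8080 → H(X,Y|Z) = 1.1227

I(X;Y|Z) = 0.5967 + 0.5597 - 1.1227 = 0.0337 nats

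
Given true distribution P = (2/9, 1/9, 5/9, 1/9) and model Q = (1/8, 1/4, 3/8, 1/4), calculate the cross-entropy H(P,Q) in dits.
0.5711 dits

Cross-entropy: H(P,Q) = -Σ p(x) log q(x)

Alternatively: H(P,Q) = H(P) + D_KL(P||Q)
H(P) = 0.4990 dits
D_KL(P||Q) = 0.0721 dits

H(P,Q) = 0.4990 + 0.0721 = 0.5711 dits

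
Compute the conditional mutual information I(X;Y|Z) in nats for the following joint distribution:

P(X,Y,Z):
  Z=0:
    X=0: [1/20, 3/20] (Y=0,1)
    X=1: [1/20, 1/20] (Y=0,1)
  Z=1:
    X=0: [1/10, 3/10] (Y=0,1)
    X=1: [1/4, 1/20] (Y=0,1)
0.1343 nats

Conditional mutual information: I(X;Y|Z) = H(X|Z) + H(Y|Z) - H(X,Y|Z)

H(Z) = 0.6109
H(X,Z) = 1.2799 → H(X|Z) = 0.6690
H(Y,Z) = 1.2870 → H(Y|Z) = 0.6762
H(X,Y,Z) = 1.8217 → H(X,Y|Z) = 1.2109

I(X;Y|Z) = 0.6690 + 0.6762 - 1.2109 = 0.1343 nats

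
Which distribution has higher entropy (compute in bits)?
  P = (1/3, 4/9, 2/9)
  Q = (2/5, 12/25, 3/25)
P

Computing entropies in bits:
H(P) = 1.5305
H(Q) = 1.4041

Distribution P has higher entropy.

Intuition: The distribution closer to uniform (more spread out) has higher entropy.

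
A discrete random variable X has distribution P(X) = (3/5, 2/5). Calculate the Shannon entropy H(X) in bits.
0.9710 bits

Shannon entropy is H(X) = -Σ p(x) log p(x).

For P = (3/5, 2/5):
H = -3/5 × log_2(3/5) -2/5 × log_2(2/5)
H = 0.9710 bits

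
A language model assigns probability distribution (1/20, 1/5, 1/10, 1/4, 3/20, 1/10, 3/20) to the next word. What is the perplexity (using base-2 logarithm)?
6.3465

Perplexity is 2^H (or exp(H) for natural log).

First, H = -Σ p log p = 2.6660 bits
Perplexity = 2^2.6660 = 6.3465

Interpretation: The model's uncertainty is equivalent to choosing uniformly among 6.3 options.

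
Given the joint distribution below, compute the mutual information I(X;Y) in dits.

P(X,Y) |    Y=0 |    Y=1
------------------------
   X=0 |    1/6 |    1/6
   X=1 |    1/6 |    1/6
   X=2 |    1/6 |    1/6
0.0000 dits

Mutual information: I(X;Y) = H(X) + H(Y) - H(X,Y)

Marginals:
P(X) = (1/3, 1/3, 1/3), H(X) = 0.4771 dits
P(Y) = (1/2, 1/2), H(Y) = 0.3010 dits

Joint entropy: H(X,Y) = 0.7782 dits

I(X;Y) = 0.4771 + 0.3010 - 0.7782 = 0.0000 dits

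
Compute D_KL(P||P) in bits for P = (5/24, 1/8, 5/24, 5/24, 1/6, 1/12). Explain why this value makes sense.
0.0000 bits

KL divergence satisfies the Gibbs inequality: D_KL(P||Q) ≥ 0 for all distributions P, Q.

D_KL(P||Q) = Σ p(x) log(p(x)/q(x))
Each term is p(x) × log_2(p(x)/p(x)) = p(x) × log_2(1) = 0, so the sum is 0.
D_KL(P||Q) = 0.0000 bits

When P = Q, the KL divergence is exactly 0, as there is no 'divergence' between identical distributions.

This non-negativity is a fundamental property: relative entropy cannot be negative because it measures how different Q is from P.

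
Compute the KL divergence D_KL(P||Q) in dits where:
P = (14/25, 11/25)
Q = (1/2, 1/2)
0.0031 dits

KL divergence: D_KL(P||Q) = Σ p(x) log(p(x)/q(x))

Computing term by term:
  x=0: 14/25 × log_10[(14/25)/(1/2)] = 14/25 × 0.0492 = 0.0276
  x=1: 11/25 × log_10[(11/25)/(1/2)] = 11/25 × -0.0555 = -0.0244

D_KL(P||Q) = 0.0031 dits

Note: KL divergence is always non-negative and equals 0 iff P = Q.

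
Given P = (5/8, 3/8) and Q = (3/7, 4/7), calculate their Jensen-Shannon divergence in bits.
0.0281 bits

Jensen-Shannon divergence is:
JSD(P||Q) = 0.5 × D_KL(P||M) + 0.5 × D_KL(Q||M)
where M = 0.5 × (P + Q) is the mixture distribution.

M = 0.5 × (5/8, 3/8) + 0.5 × (3/7, 4/7) = (0.526786, 0.473214)

D_KL(P||M) = 0.0283 bits
D_KL(Q||M) = 0.0279 bits

JSD(P||Q) = 0.5 × 0.0283 + 0.5 × 0.0279 = 0.0281 bits

Unlike KL divergence, JSD is symmetric and bounded: 0 ≤ JSD ≤ log(2).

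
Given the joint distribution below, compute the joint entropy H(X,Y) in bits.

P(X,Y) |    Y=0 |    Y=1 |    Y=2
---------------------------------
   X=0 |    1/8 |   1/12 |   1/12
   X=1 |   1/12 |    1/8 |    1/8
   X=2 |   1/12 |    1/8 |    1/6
3.1258 bits

Joint entropy is H(X,Y) = -Σ_{x,y} p(x,y) log p(x,y).

Summing over all non-zero entries:
H(X,Y) = -[1/8·log_2(1/8) + 1/12·log_2(1/12) + 1/12·log_2(1/12) + 1/12·log_2(1/12) + 1/8·log_2(1/8) + 1/8·log_2(1/8) + 1/12·log_2(1/12) + 1/8·log_2(1/8) + 1/6·log_2(1/6)]
H(X,Y) = 3.1258 bits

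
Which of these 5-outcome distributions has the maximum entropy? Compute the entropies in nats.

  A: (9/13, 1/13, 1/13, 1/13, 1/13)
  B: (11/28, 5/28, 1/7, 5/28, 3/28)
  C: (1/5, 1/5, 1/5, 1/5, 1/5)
C

For a discrete distribution over n outcomes, entropy is maximized by the uniform distribution.

Computing entropies:
H(A) = 1.0438 nats
H(B) = 1.4996 nats
H(C) = 1.6094 nats

The uniform distribution (where all probabilities equal 1/5) achieves the maximum entropy of log_e(5) = 1.6094 nats.

Distribution C has the highest entropy.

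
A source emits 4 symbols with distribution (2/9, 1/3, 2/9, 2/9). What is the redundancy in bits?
0.0251 bits

Redundancy measures how far a source is from maximum entropy:
R = H_max - H(X)

Maximum entropy for 4 symbols: H_max = log_2(4) = 2.0000 bits
Actual entropy: H(X) = 1.9749 bits
Redundancy: R = 2.0000 - 1.9749 = 0.0251 bits

This redundancy represents potential for compression: the source could be compressed by 0.0251 bits per symbol.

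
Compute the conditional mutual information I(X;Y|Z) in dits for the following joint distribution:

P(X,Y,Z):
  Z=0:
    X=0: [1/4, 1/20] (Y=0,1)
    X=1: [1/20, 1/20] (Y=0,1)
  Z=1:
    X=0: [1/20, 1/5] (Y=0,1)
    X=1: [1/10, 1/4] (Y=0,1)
0.0101 dits

Conditional mutual information: I(X;Y|Z) = H(X|Z) + H(Y|Z) - H(X,Y|Z)

H(Z) = 0.2923
H(X,Z) = 0.5670 → H(X|Z) = 0.2747
H(Y,Z) = 0.5365 → H(Y|Z) = 0.2442
H(X,Y,Z) = 0.8010 → H(X,Y|Z) = 0.5087

I(X;Y|Z) = 0.2747 + 0.2442 - 0.5087 = 0.0101 dits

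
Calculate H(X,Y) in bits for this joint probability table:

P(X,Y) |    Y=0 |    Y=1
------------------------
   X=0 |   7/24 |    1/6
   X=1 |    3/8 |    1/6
1.9108 bits

Joint entropy is H(X,Y) = -Σ_{x,y} p(x,y) log p(x,y).

Summing over all non-zero entries:
H(X,Y) = -[7/24·log_2(7/24) + 1/6·log_2(1/6) + 3/8·log_2(3/8) + 1/6·log_2(1/6)]
H(X,Y) = 1.9108 bits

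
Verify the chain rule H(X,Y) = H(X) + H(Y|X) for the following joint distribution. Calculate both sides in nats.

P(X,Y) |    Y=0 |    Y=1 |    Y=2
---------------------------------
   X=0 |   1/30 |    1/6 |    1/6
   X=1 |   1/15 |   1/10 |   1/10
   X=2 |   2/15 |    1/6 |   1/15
H(X,Y) = 2.0995, H(X) = 1.0882, H(Y|X) = 1.0113 (all in nats)

Chain rule: H(X,Y) = H(X) + H(Y|X)

Left side — joint entropy directly:
H(X,Y) = -Σ p(x,y) log p(x,y) = 2.0995 nats

Right side — compute H(Y|X) from the conditional distributions:
P(X) = (11/30, 4/15, 11/30), so H(X) = 1.0882 nats
H(Y|X) = Σ_x P(X=x) · H(Y|X=x):
  P(Y|X=0) = (1/11, 5/11, 5/11), H(Y|X=0) = 0.9348, weight P(X=0) = 11/30
  P(Y|X=1) = (1/4, 3/8, 3/8), H(Y|X=1) = 1.0822, weight P(X=1) = 4/15
  P(Y|X=2) = (4/11, 5/11, 2/11), H(Y|X=2) = 1.0362, weight P(X=2) = 11/30
H(Y|X) = 1.0113 nats

H(X) + H(Y|X) = 1.0882 + 1.0113 = 2.0995 nats

Both sides equal 2.0995 nats. ✓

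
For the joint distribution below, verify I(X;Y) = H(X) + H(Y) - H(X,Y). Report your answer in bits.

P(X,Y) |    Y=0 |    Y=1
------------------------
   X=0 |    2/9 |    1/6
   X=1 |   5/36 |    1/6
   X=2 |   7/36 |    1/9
I(X;Y) = 0.0152 bits

Mutual information has multiple equivalent forms:
- I(X;Y) = H(X) - H(X|Y)
- I(X;Y) = H(Y) - H(Y|X)
- I(X;Y) = H(X) + H(Y) - H(X,Y)

Computing all quantities:
H(X) = 1.5752, H(Y) = 0.9911, H(X,Y) = 2.5510
H(X|Y) = 1.5599, H(Y|X) = 0.9758

Verification:
H(X) - H(X|Y) = 1.5752 - 1.5599 = 0.0152
H(Y) - H(Y|X) = 0.9911 - 0.9758 = 0.0152
H(X) + H(Y) - H(X,Y) = 1.5752 + 0.9911 - 2.5510 = 0.0152

All forms give I(X;Y) = 0.0152 bits. ✓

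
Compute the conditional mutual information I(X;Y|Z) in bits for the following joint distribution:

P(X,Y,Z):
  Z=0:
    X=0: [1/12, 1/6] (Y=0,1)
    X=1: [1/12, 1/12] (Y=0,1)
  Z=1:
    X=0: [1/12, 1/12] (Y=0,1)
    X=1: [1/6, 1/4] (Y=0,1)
0.0118 bits

Conditional mutual information: I(X;Y|Z) = H(X|Z) + H(Y|Z) - H(X,Y|Z)

H(Z) = 0.9799
H(X,Z) = 1.8879 → H(X|Z) = 0.9080
H(Y,Z) = 1.9591 → H(Y|Z) = 0.9793
H(X,Y,Z) = 2.8554 → H(X,Y|Z) = 1.8755

I(X;Y|Z) = 0.9080 + 0.9793 - 1.8755 = 0.0118 bits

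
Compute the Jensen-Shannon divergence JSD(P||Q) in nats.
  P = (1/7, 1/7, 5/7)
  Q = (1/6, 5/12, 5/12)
0.0553 nats

Jensen-Shannon divergence is:
JSD(P||Q) = 0.5 × D_KL(P||M) + 0.5 × D_KL(Q||M)
where M = 0.5 × (P + Q) is the mixture distribution.

M = 0.5 × (1/7, 1/7, 5/7) + 0.5 × (1/6, 5/12, 5/12) = (0.154762, 0.279762, 0.565476)

D_KL(P||M) = 0.0594 nats
D_KL(Q||M) = 0.0511 nats

JSD(P||Q) = 0.5 × 0.0594 + 0.5 × 0.0511 = 0.0553 nats

Unlike KL divergence, JSD is symmetric and bounded: 0 ≤ JSD ≤ log(2).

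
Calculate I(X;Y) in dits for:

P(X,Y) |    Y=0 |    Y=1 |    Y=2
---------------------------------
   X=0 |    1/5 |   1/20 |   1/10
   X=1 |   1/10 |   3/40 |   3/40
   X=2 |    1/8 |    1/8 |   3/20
0.0134 dits

Mutual information: I(X;Y) = H(X) + H(Y) - H(X,Y)

Marginals:
P(X) = (7/20, 1/4, 2/5), H(X) = 0.4693 dits
P(Y) = (17/40, 1/4, 13/40), H(Y) = 0.4671 dits

Joint entropy: H(X,Y) = 0.9229 dits

I(X;Y) = 0.4693 + 0.4671 - 0.9229 = 0.0134 dits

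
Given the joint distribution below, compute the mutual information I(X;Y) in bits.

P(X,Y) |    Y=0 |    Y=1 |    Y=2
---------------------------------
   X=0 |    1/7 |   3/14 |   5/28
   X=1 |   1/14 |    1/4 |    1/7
0.0187 bits

Mutual information: I(X;Y) = H(X) + H(Y) - H(X,Y)

Marginals:
P(X) = (15/28, 13/28), H(X) = 0.9963 bits
P(Y) = (3/14, 13/28, 9/28), H(Y) = 1.5165 bits

Joint entropy: H(X,Y) = 2.4941 bits

I(X;Y) = 0.9963 + 1.5165 - 2.4941 = 0.0187 bits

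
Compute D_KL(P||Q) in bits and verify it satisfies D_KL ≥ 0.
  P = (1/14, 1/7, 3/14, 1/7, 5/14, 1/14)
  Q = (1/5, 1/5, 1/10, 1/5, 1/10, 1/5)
0.5406 bits

KL divergence satisfies the Gibbs inequality: D_KL(P||Q) ≥ 0 for all distributions P, Q.

D_KL(P||Q) = Σ p(x) log(p(x)/q(x))
Term by term:
  x=0: 1/14 × log_2[(1/14)/(1/5)] = -0.1061
  x=1: 1/7 × log_2[(1/7)/(1/5)] = -0.0693
  x=2: 3/14 × log_2[(3/14)/(1/10)] = 0.2356
  x=3: 1/7 × log_2[(1/7)/(1/5)] = -0.0693
  x=4: 5/14 × log_2[(5/14)/(1/10)] = 0.6559
  x=5: 1/14 × log_2[(1/14)/(1/5)] = -0.1061
D_KL(P||Q) = 0.5406 bits

D_KL(P||Q) = 0.5406 ≥ 0 ✓

This non-negativity is a fundamental property: relative entropy cannot be negative because it measures how different Q is from P.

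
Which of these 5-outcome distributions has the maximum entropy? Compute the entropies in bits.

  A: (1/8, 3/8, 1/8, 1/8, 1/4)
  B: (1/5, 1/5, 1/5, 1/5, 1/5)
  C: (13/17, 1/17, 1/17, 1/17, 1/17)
B

For a discrete distribution over n outcomes, entropy is maximized by the uniform distribution.

Computing entropies:
H(A) = 2.1556 bits
H(B) = 2.3219 bits
H(C) = 1.2577 bits

The uniform distribution (where all probabilities equal 1/5) achieves the maximum entropy of log_2(5) = 2.3219 bits.

Distribution B has the highest entropy.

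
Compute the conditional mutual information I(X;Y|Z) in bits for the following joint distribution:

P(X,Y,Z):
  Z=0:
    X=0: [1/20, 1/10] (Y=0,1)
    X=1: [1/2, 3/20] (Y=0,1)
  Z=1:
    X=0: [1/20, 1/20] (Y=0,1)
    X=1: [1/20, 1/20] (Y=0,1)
0.0725 bits

Conditional mutual information: I(X;Y|Z) = H(X|Z) + H(Y|Z) - H(X,Y|Z)

H(Z) = 0.7219
H(X,Z) = 1.4789 → H(X|Z) = 0.7570
H(Y,Z) = 1.6388 → H(Y|Z) = 0.9168
H(X,Y,Z) = 2.3232 → H(X,Y|Z) = 1.6013

I(X;Y|Z) = 0.7570 + 0.9168 - 1.6013 = 0.0725 bits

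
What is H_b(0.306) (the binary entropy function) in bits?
0.8885 bits

The binary entropy function is:
H(p) = -p log(p) - (1-p) log(1-p)

H(0.306) = -0.306 × log_2(0.306) - 0.694 × log_2(0.694)
H(0.306) = 0.8885 bits

Note: Binary entropy is maximized at p=0.5 (H=1 bit) and minimized at p=0 or p=1 (H=0).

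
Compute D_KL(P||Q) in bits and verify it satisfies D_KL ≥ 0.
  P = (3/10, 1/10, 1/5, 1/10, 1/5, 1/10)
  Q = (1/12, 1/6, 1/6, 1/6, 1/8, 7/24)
0.4408 bits

KL divergence satisfies the Gibbs inequality: D_KL(P||Q) ≥ 0 for all distributions P, Q.

D_KL(P||Q) = Σ p(x) log(p(x)/q(x))
Term by term:
  x=0: 3/10 × log_2[(3/10)/(1/12)] = 0.5544
  x=1: 1/10 × log_2[(1/10)/(1/6)] = -0.0737
  x=2: 1/5 × log_2[(1/5)/(1/6)] = 0.0526
  x=3: 1/10 × log_2[(1/10)/(1/6)] = -0.0737
  x=4: 1/5 × log_2[(1/5)/(1/8)] = 0.1356
  x=5: 1/10 × log_2[(1/10)/(7/24)] = -0.1544
D_KL(P||Q) = 0.4408 bits

D_KL(P||Q) = 0.4408 ≥ 0 ✓

This non-negativity is a fundamental property: relative entropy cannot be negative because it measures how different Q is from P.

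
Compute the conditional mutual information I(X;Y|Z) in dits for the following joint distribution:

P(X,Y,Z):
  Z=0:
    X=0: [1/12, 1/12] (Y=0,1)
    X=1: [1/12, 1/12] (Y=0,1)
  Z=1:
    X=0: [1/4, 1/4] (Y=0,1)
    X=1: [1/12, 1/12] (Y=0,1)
0.0000 dits

Conditional mutual information: I(X;Y|Z) = H(X|Z) + H(Y|Z) - H(X,Y|Z)

H(Z) = 0.2764
H(X,Z) = 0.5396 → H(X|Z) = 0.2632
H(Y,Z) = 0.5775 → H(Y|Z) = 0.3010
H(X,Y,Z) = 0.8406 → H(X,Y|Z) = 0.5642

I(X;Y|Z) = 0.2632 + 0.3010 - 0.5642 = 0.0000 dits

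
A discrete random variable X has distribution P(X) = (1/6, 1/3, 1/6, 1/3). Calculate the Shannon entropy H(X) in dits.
0.5775 dits

Shannon entropy is H(X) = -Σ p(x) log p(x).

For P = (1/6, 1/3, 1/6, 1/3):
H = -1/6 × log_10(1/6) -1/3 × log_10(1/3) -1/6 × log_10(1/6) -1/3 × log_10(1/3)
H = 0.5775 dits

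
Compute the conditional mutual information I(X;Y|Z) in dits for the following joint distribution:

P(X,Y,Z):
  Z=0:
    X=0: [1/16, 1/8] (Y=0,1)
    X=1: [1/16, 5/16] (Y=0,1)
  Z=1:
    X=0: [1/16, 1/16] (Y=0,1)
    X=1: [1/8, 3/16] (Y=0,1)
0.0050 dits

Conditional mutual information: I(X;Y|Z) = H(X|Z) + H(Y|Z) - H(X,Y|Z)

H(Z) = 0.2976
H(X,Z) = 0.5668 → H(X|Z) = 0.2692
H(Y,Z) = 0.5568 → H(Y|Z) = 0.2592
H(X,Y,Z) = 0.8210 → H(X,Y|Z) = 0.5233

I(X;Y|Z) = 0.2692 + 0.2592 - 0.5233 = 0.0050 dits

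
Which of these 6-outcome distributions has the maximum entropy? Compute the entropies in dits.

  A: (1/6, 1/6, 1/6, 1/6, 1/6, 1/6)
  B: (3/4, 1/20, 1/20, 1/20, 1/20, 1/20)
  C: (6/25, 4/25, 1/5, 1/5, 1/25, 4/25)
A

For a discrete distribution over n outcomes, entropy is maximized by the uniform distribution.

Computing entropies:
H(A) = 0.7782 dits
H(B) = 0.4190 dits
H(C) = 0.7389 dits

The uniform distribution (where all probabilities equal 1/6) achieves the maximum entropy of log_10(6) = 0.7782 dits.

Distribution A has the highest entropy.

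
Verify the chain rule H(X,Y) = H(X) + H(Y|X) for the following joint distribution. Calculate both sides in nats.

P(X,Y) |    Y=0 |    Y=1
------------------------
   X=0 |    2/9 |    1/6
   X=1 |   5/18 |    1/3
H(X,Y) = 1.3549, H(X) = 0.6682, H(Y|X) = 0.6866 (all in nats)

Chain rule: H(X,Y) = H(X) + H(Y|X)

Left side — joint entropy directly:
H(X,Y) = -Σ p(x,y) log p(x,y) = 1.3549 nats

Right side — compute H(Y|X) from the conditional distributions:
P(X) = (7/18, 11/18), so H(X) = 0.6682 nats
H(Y|X) = Σ_x P(X=x) · H(Y|X=x):
  P(Y|X=0) = (4/7, 3/7), H(Y|X=0) = 0.6829, weight P(X=0) = 7/18
  P(Y|X=1) = (5/11, 6/11), H(Y|X=1) = 0.6890, weight P(X=1) = 11/18
H(Y|X) = 0.6866 nats

H(X) + H(Y|X) = 0.6682 + 0.6866 = 1.3549 nats

Both sides equal 1.3549 nats. ✓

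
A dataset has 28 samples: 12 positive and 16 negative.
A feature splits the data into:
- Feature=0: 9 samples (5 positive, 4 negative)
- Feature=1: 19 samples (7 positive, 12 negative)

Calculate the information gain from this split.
0.0224 bits

Information Gain = H(Y) - H(Y|Feature)

Before split:
P(positive) = 12/28 = 0.4286
H(Y) = 0.9852 bits

After split:
Feature=0: H = 0.9911 bits (weight = 9/28)
Feature=1: H = 0.9495 bits (weight = 19/28)
H(Y|Feature) = (9/28)×0.9911 + (19/28)×0.9495 = 0.9628 bits

Information Gain = 0.9852 - 0.9628 = 0.0224 bits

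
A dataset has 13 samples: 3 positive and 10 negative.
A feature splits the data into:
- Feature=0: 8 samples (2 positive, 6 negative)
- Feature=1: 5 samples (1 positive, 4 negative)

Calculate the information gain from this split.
0.0024 bits

Information Gain = H(Y) - H(Y|Feature)

Before split:
P(positive) = 3/13 = 0.2308
H(Y) = 0.7793 bits

After split:
Feature=0: H = 0.8113 bits (weight = 8/13)
Feature=1: H = 0.7219 bits (weight = 5/13)
H(Y|Feature) = (8/13)×0.8113 + (5/13)×0.7219 = 0.7769 bits

Information Gain = 0.7793 - 0.7769 = 0.0024 bits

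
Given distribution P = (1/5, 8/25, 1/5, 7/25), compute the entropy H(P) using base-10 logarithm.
0.5927 dits

Shannon entropy is H(X) = -Σ p(x) log p(x).

For P = (1/5, 8/25, 1/5, 7/25):
H = -1/5 × log_10(1/5) -8/25 × log_10(8/25) -1/5 × log_10(1/5) -7/25 × log_10(7/25)
H = 0.5927 dits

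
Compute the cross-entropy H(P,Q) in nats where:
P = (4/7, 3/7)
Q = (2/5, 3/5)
0.7425 nats

Cross-entropy: H(P,Q) = -Σ p(x) log q(x)

Alternatively: H(P,Q) = H(P) + D_KL(P||Q)
H(P) = 0.6829 nats
D_KL(P||Q) = 0.0596 nats

H(P,Q) = 0.6829 + 0.0596 = 0.7425 nats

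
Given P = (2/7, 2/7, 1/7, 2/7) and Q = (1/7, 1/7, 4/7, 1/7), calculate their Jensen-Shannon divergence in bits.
0.1518 bits

Jensen-Shannon divergence is:
JSD(P||Q) = 0.5 × D_KL(P||M) + 0.5 × D_KL(Q||M)
where M = 0.5 × (P + Q) is the mixture distribution.

M = 0.5 × (2/7, 2/7, 1/7, 2/7) + 0.5 × (1/7, 1/7, 4/7, 1/7) = (3/14, 3/14, 5/14, 3/14)

D_KL(P||M) = 0.1669 bits
D_KL(Q||M) = 0.1368 bits

JSD(P||Q) = 0.5 × 0.1669 + 0.5 × 0.1368 = 0.1518 bits

Unlike KL divergence, JSD is symmetric and bounded: 0 ≤ JSD ≤ log(2).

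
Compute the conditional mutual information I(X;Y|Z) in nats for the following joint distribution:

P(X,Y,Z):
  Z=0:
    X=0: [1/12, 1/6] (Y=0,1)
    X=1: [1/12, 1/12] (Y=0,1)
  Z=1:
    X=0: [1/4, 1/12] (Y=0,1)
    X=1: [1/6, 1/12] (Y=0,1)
0.0082 nats

Conditional mutual information: I(X;Y|Z) = H(X|Z) + H(Y|Z) - H(X,Y|Z)

H(Z) = 0.6792
H(X,Z) = 1.3580 → H(X|Z) = 0.6788
H(Y,Z) = 1.3086 → H(Y|Z) = 0.6294
H(X,Y,Z) = 1.9792 → H(X,Y|Z) = 1.3000

I(X;Y|Z) = 0.6788 + 0.6294 - 1.3000 = 0.0082 nats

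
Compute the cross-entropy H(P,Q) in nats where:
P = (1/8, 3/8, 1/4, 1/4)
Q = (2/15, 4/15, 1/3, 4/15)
1.3526 nats

Cross-entropy: H(P,Q) = -Σ p(x) log q(x)

Alternatively: H(P,Q) = H(P) + D_KL(P||Q)
H(P) = 1.3209 nats
D_KL(P||Q) = 0.0317 nats

H(P,Q) = 1.3209 + 0.0317 = 1.3526 nats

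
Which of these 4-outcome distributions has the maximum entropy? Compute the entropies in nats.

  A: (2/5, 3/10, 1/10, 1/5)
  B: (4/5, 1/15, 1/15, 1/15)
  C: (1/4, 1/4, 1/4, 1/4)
C

For a discrete distribution over n outcomes, entropy is maximized by the uniform distribution.

Computing entropies:
H(A) = 1.2799 nats
H(B) = 0.7201 nats
H(C) = 1.3863 nats

The uniform distribution (where all probabilities equal 1/4) achieves the maximum entropy of log_e(4) = 1.3863 nats.

Distribution C has the highest entropy.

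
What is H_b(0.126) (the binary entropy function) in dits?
0.1645 dits

The binary entropy function is:
H(p) = -p log(p) - (1-p) log(1-p)

H(0.126) = -0.126 × log_10(0.126) - 0.874 × log_10(0.874)
H(0.126) = 0.1645 dits

Note: Binary entropy is maximized at p=0.5 (H=1 bit) and minimized at p=0 or p=1 (H=0).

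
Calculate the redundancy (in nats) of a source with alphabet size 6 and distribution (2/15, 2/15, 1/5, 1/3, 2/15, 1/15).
0.1172 nats

Redundancy measures how far a source is from maximum entropy:
R = H_max - H(X)

Maximum entropy for 6 symbols: H_max = log_e(6) = 1.7918 nats
Actual entropy: H(X) = 1.6746 nats
Redundancy: R = 1.7918 - 1.6746 = 0.1172 nats

This redundancy represents potential for compression: the source could be compressed by 0.1172 nats per symbol.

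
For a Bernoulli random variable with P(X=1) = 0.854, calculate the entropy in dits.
0.1805 dits

The binary entropy function is:
H(p) = -p log(p) - (1-p) log(1-p)

H(0.854) = -0.854 × log_10(0.854) - 0.146 × log_10(0.146)
H(0.854) = 0.1805 dits

Note: Binary entropy is maximized at p=0.5 (H=1 bit) and minimized at p=0 or p=1 (H=0).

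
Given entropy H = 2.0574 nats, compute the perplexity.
7.8256

Perplexity is e^H (or exp(H) for natural log).

H = 2.0574 nats
Perplexity = e^2.0574 = 7.8256

Interpretation: The model's uncertainty is equivalent to choosing uniformly among 7.8 options.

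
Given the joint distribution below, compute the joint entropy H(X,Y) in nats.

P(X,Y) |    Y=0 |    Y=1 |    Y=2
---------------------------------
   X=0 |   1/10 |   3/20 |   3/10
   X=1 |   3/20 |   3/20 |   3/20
1.7297 nats

Joint entropy is H(X,Y) = -Σ_{x,y} p(x,y) log p(x,y).

Summing over all non-zero entries:
H(X,Y) = -[1/10·log_e(1/10) + 3/20·log_e(3/20) + 3/10·log_e(3/10) + 3/20·log_e(3/20) + 3/20·log_e(3/20) + 3/20·log_e(3/20)]
H(X,Y) = 1.7297 nats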